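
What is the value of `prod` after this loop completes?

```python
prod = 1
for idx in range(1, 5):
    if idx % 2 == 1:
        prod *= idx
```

Product of odd numbers 1 to 4
`prod` takes the values: 1 → 3

Answer: 3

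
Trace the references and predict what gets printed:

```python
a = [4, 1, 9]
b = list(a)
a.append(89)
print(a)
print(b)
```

Key concept: list() constructor creates copy.
Step by step:
`a = [4, 1, 9]` → a = [4, 1, 9]
`b = list(a)` → b = [4, 1, 9]
`a.append(89)` → a = [4, 1, 9, 89]
`print(a)` → prints [4, 1, 9, 89]
`print(b)` → prints [4, 1, 9]

Answer:
[4, 1, 9, 89]
[4, 1, 9]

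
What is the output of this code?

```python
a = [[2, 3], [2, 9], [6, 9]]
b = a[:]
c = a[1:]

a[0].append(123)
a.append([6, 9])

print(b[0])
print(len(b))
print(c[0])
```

Key concept: slice with nested mutation.
Step by step:
`a = [[2, 3], [2, 9], [6, 9]]` → a = [[2, 3], [2, 9], [6, 9]]
`b = a[:]` → b = [[2, 3], [2, 9], [6, 9]]
`c = a[1:]` → c = [[2, 9], [6, 9]]
`a[0].append(123)` → a = [[2, 3, 123], [2, 9], [6, 9]]; b = [[2, 3, 123], [2, 9], [6, 9]]
`a.append([6, 9])` → a = [[2, 3, 123], [2, 9], [6, 9], [6, 9]]
`print(b[0])` → prints [2, 3, 123]
`print(len(b))` → prints 3
`print(c[0])` → prints [2, 9]

Answer:
[2, 3, 123]
3
[2, 9]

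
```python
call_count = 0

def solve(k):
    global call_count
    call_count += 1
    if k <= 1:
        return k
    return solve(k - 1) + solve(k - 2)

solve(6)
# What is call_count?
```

Calls(k) = 1 + Calls(k-1) + Calls(k-2); Calls(0)=Calls(1)=1. For k=6 this gives 25.

Answer: 25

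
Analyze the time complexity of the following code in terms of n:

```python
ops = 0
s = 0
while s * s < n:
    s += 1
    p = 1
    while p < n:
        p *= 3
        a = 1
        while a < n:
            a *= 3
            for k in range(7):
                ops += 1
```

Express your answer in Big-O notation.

Each loop level contributes: √n × log n × log n × 1. Multiplying the contributions gives O(√n log² n).

Answer: O(√n log² n)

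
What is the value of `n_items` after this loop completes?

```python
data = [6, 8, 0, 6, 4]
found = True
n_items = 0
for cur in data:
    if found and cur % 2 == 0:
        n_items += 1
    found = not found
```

Count even values at even positions
`n_items` takes the values: 0 → 1 → 2 → 3

Answer: 3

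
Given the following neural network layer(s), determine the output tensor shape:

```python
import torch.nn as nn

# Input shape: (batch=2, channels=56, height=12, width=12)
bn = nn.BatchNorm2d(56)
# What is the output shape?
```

Input: (2, 56, 12, 12) -> Output: (2, 56, 12, 12)

Answer: (2, 56, 12, 12)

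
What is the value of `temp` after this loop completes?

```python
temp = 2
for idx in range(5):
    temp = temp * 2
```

Multiply by 2, 5 times: 2 * 2^5 = 64
`temp` takes the values: 2 → 4 → 8 → 16 → 32 → 64

Answer: 64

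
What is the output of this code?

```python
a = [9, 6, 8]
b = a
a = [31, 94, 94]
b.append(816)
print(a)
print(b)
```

Key concept: rebinding vs mutation: a is rebound to a new list, b still points at the original.
Step by step:
`a = [9, 6, 8]` → a = [9, 6, 8]
`b = a` → b = [9, 6, 8] (same object as a)
`a = [31, 94, 94]` → a = [31, 94, 94]
`b.append(816)` → b = [9, 6, 8, 816]
`print(a)` → prints [31, 94, 94]
`print(b)` → prints [9, 6, 8, 816]

Answer:
[31, 94, 94]
[9, 6, 8, 816]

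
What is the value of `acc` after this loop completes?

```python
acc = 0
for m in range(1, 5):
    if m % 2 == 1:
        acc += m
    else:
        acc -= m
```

Add odd, subtract even
`acc` takes the values: 0 → 1 → -1 → 2 → -2

Answer: -2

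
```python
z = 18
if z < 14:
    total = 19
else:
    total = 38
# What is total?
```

Trace:
`z = 18` → z = 18
`if z < 14: ...` → z < 14 is False, take else branch → total = 38
So total = 38

Answer: 38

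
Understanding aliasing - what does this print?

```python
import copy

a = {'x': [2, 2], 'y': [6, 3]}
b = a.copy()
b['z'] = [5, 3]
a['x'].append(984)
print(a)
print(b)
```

Key concept: shallow copy of dict with mutable values.
Step by step:
`a = {'x': [2, 2], 'y': [6, 3]}` → a = {'x': [2, 2], 'y': [6, 3]}
`b = a.copy()` → b = {'x': [2, 2], 'y': [6, 3]}
`b['z'] = [5, 3]` → b = {'x': [2, 2], 'y': [6, 3], 'z': [5, 3]}
`a['x'].append(984)` → a = {'x': [2, 2, 984], 'y': [6, 3]}; b = {'x': [2, 2, 984], 'y': [6, 3], 'z': [5, 3]}
`print(a)` → prints {'x': [2, 2, 984], 'y': [6, 3]}
`print(b)` → prints {'x': [2, 2, 984], 'y': [6, 3], 'z': [5, 3]}

Answer:
{'x': [2, 2, 984], 'y': [6, 3]}
{'x': [2, 2, 984], 'y': [6, 3], 'z': [5, 3]}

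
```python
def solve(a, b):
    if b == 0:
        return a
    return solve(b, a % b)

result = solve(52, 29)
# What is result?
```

solve(52, 29) -> solve(29, 23) -> solve(23, 6) -> solve(6, 5) -> solve(5, 1) -> solve(1, 0) -> 1

Answer: 1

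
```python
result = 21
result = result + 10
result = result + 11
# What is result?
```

Trace:
`result = 21` → result = 21
`result = result + 10` → result = 31
`result = result + 11` → result = 42
So result = 42

Answer: 42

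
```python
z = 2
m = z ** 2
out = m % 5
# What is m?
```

Trace:
`z = 2` → z = 2
`m = z ** 2` → m = 4
`out = m % 5` → out = 4
So m = 4

Answer: 4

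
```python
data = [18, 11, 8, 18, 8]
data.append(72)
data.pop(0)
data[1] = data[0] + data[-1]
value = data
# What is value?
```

Trace:
`data = [18, 11, 8, 18, 8]` → data = [18, 11, 8, 18, 8]
`data.append(72)` → data = [18, 11, 8, 18, 8, 72]
`data.pop(0)` → data = [11, 8, 18, 8, 72]
`data[1] = data[0] + data[-1]` → data = [11, 83, 18, 8, 72]
`value = data` → value = [11, 83, 18, 8, 72]
So value = [11, 83, 18, 8, 72]

Answer: [11, 83, 18, 8, 72]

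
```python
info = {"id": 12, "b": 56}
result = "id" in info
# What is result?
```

Trace:
`info = {"id": 12, "b": 56}` → info = {'id': 12, 'b': 56}
`result = "id" in info` → result = True
So result = True

Answer: True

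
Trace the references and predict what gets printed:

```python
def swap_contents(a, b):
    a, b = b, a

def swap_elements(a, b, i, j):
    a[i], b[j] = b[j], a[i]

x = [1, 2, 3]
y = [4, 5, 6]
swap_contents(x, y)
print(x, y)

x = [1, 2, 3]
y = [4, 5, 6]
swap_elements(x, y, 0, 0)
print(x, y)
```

Key concept: parameter rebinding vs mutation.
Step by step:
`x = [1, 2, 3]` → x = [1, 2, 3]
`y = [4, 5, 6]` → y = [4, 5, 6]
`swap_contents(x, y)` → no visible change to tracked variables
`print(x, y)` → prints [1, 2, 3] [4, 5, 6]
`x = [1, 2, 3]` → x = [1, 2, 3]
`y = [4, 5, 6]` → y = [4, 5, 6]
`swap_elements(x, y, 0, 0)` → x = [4, 2, 3]; y = [1, 5, 6]
`print(x, y)` → prints [4, 2, 3] [1, 5, 6]

Answer:
[1, 2, 3] [4, 5, 6]
[4, 2, 3] [1, 5, 6]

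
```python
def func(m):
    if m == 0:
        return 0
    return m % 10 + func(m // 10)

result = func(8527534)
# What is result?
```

Sum of digits of 8527534: 4 + 3 + 5 + 7 + 2 + 5 + 8 = 34

Answer: 34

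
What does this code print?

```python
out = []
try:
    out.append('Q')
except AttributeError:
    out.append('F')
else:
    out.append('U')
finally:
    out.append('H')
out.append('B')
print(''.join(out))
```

Execution trace: 'Q' (try body, no exception) → 'U' (else) → 'H' (finally) → 'B' (after the try/except). Output: QUHB

Answer: QUHB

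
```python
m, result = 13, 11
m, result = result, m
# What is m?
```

Trace:
`m, result = 13, 11` → m = 13; result = 11
`m, result = result, m` → m = 11; result = 13
So m = 11

Answer: 11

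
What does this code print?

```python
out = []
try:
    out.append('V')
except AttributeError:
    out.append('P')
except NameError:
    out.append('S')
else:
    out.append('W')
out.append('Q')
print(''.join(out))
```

Execution trace: 'V' (try body, no exception) → 'W' (else) → 'Q' (after the try/except). Output: VWQ

Answer: VWQ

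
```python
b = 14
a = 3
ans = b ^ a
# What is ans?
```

Trace:
`b = 14` → b = 14
`a = 3` → a = 3
`ans = b ^ a` → ans = 13
So ans = 13

Answer: 13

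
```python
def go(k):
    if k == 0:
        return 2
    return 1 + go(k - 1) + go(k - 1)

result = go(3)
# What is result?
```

go(k) = 1 + 2·go(k-1), go(0)=2. Closed form: (2+1)·2^3 - 1 = 23.

Answer: 23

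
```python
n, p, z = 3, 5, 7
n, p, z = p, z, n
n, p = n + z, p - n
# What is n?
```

Trace:
`n, p, z = 3, 5, 7` → n = 3; p = 5; z = 7
`n, p, z = p, z, n` → n = 5; p = 7; z = 3
`n, p = n + z, p - n` → n = 8; p = 2
So n = 8

Answer: 8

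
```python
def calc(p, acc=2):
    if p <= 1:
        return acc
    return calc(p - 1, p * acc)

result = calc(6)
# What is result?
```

Accumulator trace (n, acc): (6, 2) -> (5, 12) -> (4, 60) -> (3, 240) -> (2, 720) -> (1, 1440) -> return 1440

Answer: 1440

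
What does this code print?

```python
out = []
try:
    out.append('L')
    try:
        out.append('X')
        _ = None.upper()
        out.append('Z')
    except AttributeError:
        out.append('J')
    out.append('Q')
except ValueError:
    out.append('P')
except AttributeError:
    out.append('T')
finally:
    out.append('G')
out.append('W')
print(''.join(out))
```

Execution trace: 'L' (try body) → 'X' (inner try body) → 'J' (inner except AttributeError) → 'Q' (try body, no exception) → 'G' (finally) → 'W' (after the try/except). Output: LXJQGW

Answer: LXJQGW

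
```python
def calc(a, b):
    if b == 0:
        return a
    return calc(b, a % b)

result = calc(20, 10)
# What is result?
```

calc(20, 10) -> calc(10, 0) -> 10

Answer: 10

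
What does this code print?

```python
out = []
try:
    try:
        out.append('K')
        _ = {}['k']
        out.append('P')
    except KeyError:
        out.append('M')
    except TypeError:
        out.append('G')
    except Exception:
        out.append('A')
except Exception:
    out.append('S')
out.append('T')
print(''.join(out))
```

Execution trace: 'K' (inner try body) → 'M' (inner except KeyError) → 'T' (after the try/except). Output: KMT

Answer: KMT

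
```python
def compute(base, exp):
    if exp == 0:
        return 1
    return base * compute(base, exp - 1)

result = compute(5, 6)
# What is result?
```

compute(5, 6) = 5 * 5 * 5 * 5 * 5 * 5 = 15625

Answer: 15625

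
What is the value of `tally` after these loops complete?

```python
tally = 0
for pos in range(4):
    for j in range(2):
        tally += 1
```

4 * 2 = 8
`tally` takes the values: 0 → 1 → 2 → 3 → 4 → 5 → 6 → 7 → 8

Answer: 8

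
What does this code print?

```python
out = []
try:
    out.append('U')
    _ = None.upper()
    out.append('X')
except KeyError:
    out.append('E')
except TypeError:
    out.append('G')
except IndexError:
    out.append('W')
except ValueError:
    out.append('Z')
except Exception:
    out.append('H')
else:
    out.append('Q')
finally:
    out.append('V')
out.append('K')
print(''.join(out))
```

Execution trace: 'U' (try body) → 'H' (except Exception) → 'V' (finally) → 'K' (after the try/except). Output: UHVK

Answer: UHVK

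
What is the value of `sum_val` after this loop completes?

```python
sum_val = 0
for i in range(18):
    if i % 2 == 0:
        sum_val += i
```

Sum of even numbers 0 to 17
`sum_val` takes the values: 0 → 2 → 6 → 12 → 20 → 30 → 42 → 56 → 72

Answer: 72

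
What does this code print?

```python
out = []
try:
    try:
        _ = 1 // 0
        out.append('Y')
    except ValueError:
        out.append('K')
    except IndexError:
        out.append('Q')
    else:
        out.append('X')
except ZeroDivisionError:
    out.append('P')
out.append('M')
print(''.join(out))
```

Execution trace: 'P' (outer except ZeroDivisionError) → 'M' (after the try/except). Output: PM

Answer: PM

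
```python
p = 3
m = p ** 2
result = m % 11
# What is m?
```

Trace:
`p = 3` → p = 3
`m = p ** 2` → m = 9
`result = m % 11` → result = 9
So m = 9

Answer: 9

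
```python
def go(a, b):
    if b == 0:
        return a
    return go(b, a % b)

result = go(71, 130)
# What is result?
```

go(71, 130) -> go(130, 71) -> go(71, 59) -> go(59, 12) -> go(12, 11) -> go(11, 1) -> go(1, 0) -> 1

Answer: 1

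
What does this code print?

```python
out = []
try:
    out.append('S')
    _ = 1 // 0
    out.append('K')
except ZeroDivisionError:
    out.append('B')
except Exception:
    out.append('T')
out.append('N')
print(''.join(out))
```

Execution trace: 'S' (try body) → 'B' (except ZeroDivisionError) → 'N' (after the try/except). Output: SBN

Answer: SBN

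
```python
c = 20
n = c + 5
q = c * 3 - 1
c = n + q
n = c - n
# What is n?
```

Trace:
`c = 20` → c = 20
`n = c + 5` → n = 25
`q = c * 3 - 1` → q = 59
`c = n + q` → c = 84
`n = c - n` → n = 59
So n = 59

Answer: 59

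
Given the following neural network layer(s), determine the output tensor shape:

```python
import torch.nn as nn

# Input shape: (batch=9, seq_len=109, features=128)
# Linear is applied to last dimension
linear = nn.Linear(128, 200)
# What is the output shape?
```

Input: (9, 109, 128) -> Output: (9, 109, 200)

Answer: (9, 109, 200)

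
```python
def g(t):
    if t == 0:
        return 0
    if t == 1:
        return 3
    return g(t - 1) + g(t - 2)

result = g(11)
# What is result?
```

Build up from base cases: g(0)=0, g(1)=3, g(2)=3, g(3)=6, g(4)=9, g(5)=15, g(6)=24, ..., g(11)=267

Answer: 267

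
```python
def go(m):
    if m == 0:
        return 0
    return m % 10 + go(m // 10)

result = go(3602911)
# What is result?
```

Sum of digits of 3602911: 1 + 1 + 9 + 2 + 0 + 6 + 3 = 22

Answer: 22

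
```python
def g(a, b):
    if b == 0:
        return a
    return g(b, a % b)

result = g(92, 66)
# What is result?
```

g(92, 66) -> g(66, 26) -> g(26, 14) -> g(14, 12) -> g(12, 2) -> g(2, 0) -> 2

Answer: 2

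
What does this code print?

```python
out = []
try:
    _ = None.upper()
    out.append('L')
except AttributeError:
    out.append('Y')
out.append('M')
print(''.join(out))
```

Execution trace: 'Y' (except AttributeError) → 'M' (after the try/except). Output: YM

Answer: YM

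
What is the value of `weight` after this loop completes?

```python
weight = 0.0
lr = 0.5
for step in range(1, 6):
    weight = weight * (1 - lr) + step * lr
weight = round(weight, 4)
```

Moving average with lr=0.5
`weight` takes the values: 0.0 → 0.5 → 1.25 → 2.125 → 3.0625 → 4.03125 → 4.0312

Answer: 4.0312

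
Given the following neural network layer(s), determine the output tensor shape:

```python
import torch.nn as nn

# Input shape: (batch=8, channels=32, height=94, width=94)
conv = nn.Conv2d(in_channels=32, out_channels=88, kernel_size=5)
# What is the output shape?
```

Input: (8, 32, 94, 94) -> Output: (8, 88, 90, 90)

Answer: (8, 88, 90, 90)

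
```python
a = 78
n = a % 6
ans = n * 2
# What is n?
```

Trace:
`a = 78` → a = 78
`n = a % 6` → n = 0
`ans = n * 2` → ans = 0
So n = 0

Answer: 0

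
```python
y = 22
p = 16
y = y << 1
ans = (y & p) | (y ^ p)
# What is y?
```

Trace:
`y = 22` → y = 22
`p = 16` → p = 16
`y = y << 1` → y = 44
`ans = (y & p) | (y ^ p)` → ans = 60
So y = 44

Answer: 44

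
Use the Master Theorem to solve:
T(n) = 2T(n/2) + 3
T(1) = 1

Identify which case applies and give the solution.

a=2, b=2, f(n)=3. log_2(2) = 1. Since c=0 < 1, Case 1 applies: T(n) = Θ(n^log_b(a)) = O(n).

Answer: O(n) - Case 1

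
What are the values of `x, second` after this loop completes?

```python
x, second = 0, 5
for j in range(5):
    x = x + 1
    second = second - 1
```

x goes 0→5, second goes 5→0
`x, second` takes the values: (0, 5) → (1, 5) → (1, 4) → (2, 4) → (2, 3) → (3, 3) → (3, 2) → (4, 2) → (4, 1) → (5, 1) → (5, 0)

Answer: 5, 0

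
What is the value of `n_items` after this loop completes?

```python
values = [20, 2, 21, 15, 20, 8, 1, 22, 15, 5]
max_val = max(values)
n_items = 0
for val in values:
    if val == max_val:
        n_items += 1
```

Count of max value 22 in [20, 2, 21, 15, 20, 8, 1, 22, 15, 5]
`n_items` takes the values: 0 → 1

Answer: 1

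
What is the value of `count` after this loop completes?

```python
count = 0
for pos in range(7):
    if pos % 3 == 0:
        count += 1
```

Count numbers divisible by 3 in range(7)
`count` takes the values: 0 → 1 → 2 → 3

Answer: 3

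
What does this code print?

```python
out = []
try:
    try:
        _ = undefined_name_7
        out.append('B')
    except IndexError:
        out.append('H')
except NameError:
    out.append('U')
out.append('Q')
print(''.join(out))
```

Execution trace: 'U' (outer except NameError) → 'Q' (after the try/except). Output: UQ

Answer: UQ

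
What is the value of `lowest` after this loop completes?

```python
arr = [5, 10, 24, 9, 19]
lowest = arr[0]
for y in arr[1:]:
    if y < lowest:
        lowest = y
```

Minimum of [5, 10, 24, 9, 19]
`lowest` takes the values: 5

Answer: 5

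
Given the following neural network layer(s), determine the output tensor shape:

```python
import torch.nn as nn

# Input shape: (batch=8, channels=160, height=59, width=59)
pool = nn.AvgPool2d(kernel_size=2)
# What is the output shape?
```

Input: (8, 160, 59, 59) -> Output: (8, 160, 29, 29)

Answer: (8, 160, 29, 29)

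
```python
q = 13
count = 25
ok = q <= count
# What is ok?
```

Trace:
`q = 13` → q = 13
`count = 25` → count = 25
`ok = q <= count` → ok = True
So ok = True

Answer: True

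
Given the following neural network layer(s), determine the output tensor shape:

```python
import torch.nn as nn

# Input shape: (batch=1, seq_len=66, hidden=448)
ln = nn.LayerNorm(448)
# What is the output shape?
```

Input: (1, 66, 448) -> Output: (1, 66, 448)

Answer: (1, 66, 448)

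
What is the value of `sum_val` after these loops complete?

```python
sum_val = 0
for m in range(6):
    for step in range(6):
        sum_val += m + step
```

Sum of all m+step for m,step in 6x6
`sum_val` takes the values: 0 → 1 → 3 → 6 → 10 → 15 → 16 → 18 → 21 → 25 → 30 → 36 → 38 → 41 → 45 → 50 → 56 → 63 → 66 → 70 → 75 → 81 → 88 → 96 → 100 → 105 → 111 → 118 → 126 → 135 → 140 → 146 → 153 → 161 → 170 → 180

Answer: 180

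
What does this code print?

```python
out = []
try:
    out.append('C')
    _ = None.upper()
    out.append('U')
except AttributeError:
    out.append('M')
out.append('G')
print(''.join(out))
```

Execution trace: 'C' (try body) → 'M' (except AttributeError) → 'G' (after the try/except). Output: CMG

Answer: CMG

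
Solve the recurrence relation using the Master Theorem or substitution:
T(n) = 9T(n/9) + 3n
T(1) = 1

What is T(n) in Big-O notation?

By Master Theorem: a=9, b=9, f(n)=3n. Since log_9(9) = 1 and f(n) = Θ(n^1), Case 2 applies. T(n) = O(n log n).

Answer: O(n log n)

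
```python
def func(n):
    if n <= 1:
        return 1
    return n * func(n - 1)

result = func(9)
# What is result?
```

func(9) = 9 * 8 * 7 * 6 * 5 * 4 * 3 * 2 * 1 = 362880

Answer: 362880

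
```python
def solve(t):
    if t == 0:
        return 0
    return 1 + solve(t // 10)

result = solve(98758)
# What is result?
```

Count of digits of 98758: 5

Answer: 5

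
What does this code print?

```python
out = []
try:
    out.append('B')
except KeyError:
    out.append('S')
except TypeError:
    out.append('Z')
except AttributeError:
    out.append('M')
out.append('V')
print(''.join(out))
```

Execution trace: 'B' (try body, no exception) → 'V' (after the try/except). Output: BV

Answer: BV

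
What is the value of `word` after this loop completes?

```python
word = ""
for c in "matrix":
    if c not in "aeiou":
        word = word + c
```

Remove vowels from 'matrix'
`word` takes the values: "" → "m" → "mt" → "mtr" → "mtrx"

Answer: "mtrx"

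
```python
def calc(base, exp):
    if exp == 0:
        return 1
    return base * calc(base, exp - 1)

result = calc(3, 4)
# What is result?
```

calc(3, 4) = 3 * 3 * 3 * 3 = 81

Answer: 81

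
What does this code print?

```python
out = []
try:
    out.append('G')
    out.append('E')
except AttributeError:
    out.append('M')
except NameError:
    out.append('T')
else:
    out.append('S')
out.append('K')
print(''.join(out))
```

Execution trace: 'G' (try body) → 'E' (try body, no exception) → 'S' (else) → 'K' (after the try/except). Output: GESK

Answer: GESK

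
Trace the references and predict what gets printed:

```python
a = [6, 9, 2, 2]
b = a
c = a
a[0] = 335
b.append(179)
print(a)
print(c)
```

Key concept: multiple aliases.
Step by step:
`a = [6, 9, 2, 2]` → a = [6, 9, 2, 2]
`b = a` → b = [6, 9, 2, 2] (same object as a)
`c = a` → c = [6, 9, 2, 2] (same object as a, b)
`a[0] = 335` → a = [335, 9, 2, 2] (same object as b, c); b = [335, 9, 2, 2] (same object as a, c); c = [335, 9, 2, 2] (same object as a, b)
`b.append(179)` → a = [335, 9, 2, 2, 179] (same object as b, c); b = [335, 9, 2, 2, 179] (same object as a, c); c = [335, 9, 2, 2, 179] (same object as a, b)
`print(a)` → prints [335, 9, 2, 2, 179]
`print(c)` → prints [335, 9, 2, 2, 179]

Answer:
[335, 9, 2, 2, 179]
[335, 9, 2, 2, 179]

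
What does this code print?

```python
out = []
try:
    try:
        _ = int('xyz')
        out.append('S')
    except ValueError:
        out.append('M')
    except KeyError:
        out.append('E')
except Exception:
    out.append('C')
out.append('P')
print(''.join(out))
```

Execution trace: 'M' (inner except ValueError) → 'P' (after the try/except). Output: MP

Answer: MP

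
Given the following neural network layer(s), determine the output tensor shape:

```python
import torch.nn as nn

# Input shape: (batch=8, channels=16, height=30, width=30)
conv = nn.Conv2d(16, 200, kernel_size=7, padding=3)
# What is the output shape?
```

Input: (8, 16, 30, 30) -> Output: (8, 200, 30, 30)

Answer: (8, 200, 30, 30)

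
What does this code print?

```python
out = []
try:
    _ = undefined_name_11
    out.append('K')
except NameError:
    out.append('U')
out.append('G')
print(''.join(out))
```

Execution trace: 'U' (except NameError) → 'G' (after the try/except). Output: UG

Answer: UG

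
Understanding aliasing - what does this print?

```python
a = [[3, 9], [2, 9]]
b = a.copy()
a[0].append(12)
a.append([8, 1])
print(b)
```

Key concept: shallow copy with nested lists.
Step by step:
`a = [[3, 9], [2, 9]]` → a = [[3, 9], [2, 9]]
`b = a.copy()` → b = [[3, 9], [2, 9]]
`a[0].append(12)` → a = [[3, 9, 12], [2, 9]]; b = [[3, 9, 12], [2, 9]]
`a.append([8, 1])` → a = [[3, 9, 12], [2, 9], [8, 1]]
`print(b)` → prints [[3, 9, 12], [2, 9]]

Answer: [[3, 9, 12], [2, 9]]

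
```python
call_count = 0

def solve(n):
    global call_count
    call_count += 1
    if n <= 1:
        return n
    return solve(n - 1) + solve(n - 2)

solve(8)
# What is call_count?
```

Calls(n) = 1 + Calls(n-1) + Calls(n-2); Calls(0)=Calls(1)=1. For n=8 this gives 67.

Answer: 67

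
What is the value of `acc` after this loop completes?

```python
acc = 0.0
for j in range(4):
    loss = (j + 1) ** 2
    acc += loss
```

Sum of squared losses 1² + 2² + ... + 4²
`acc` takes the values: 0.0 → 1.0 → 5.0 → 14.0 → 30.0

Answer: 30.0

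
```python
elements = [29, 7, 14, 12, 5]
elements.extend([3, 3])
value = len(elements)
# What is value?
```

Trace:
`elements = [29, 7, 14, 12, 5]` → elements = [29, 7, 14, 12, 5]
`elements.extend([3, 3])` → elements = [29, 7, 14, 12, 5, 3, 3]
`value = len(elements)` → value = 7
So value = 7

Answer: 7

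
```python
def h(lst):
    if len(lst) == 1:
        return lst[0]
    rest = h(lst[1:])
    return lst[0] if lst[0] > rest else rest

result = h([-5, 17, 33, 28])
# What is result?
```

Recursive max over [-5, 17, 33, 28] = 33

Answer: 33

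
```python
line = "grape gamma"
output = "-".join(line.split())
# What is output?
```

Trace:
`line = "grape gamma"` → line = 'grape gamma'
`output = "-".join(line.split())` → output = 'grape-gamma'
So output = 'grape-gamma'

Answer: 'grape-gamma'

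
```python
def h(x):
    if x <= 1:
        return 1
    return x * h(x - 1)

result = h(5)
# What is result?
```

h(5) = 5 * 4 * 3 * 2 * 1 = 120

Answer: 120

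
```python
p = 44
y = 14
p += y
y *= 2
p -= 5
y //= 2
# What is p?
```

Trace:
`p = 44` → p = 44
`y = 14` → y = 14
`p += y` → p = 58
`y *= 2` → y = 28
`p -= 5` → p = 53
`y //= 2` → y = 14
So p = 53

Answer: 53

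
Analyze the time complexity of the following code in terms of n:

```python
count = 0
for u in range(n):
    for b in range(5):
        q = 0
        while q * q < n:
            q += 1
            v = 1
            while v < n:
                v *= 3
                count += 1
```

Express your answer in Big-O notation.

Each loop level contributes: n × 1 × √n × log n. Multiplying the contributions gives O(n√n log n).

Answer: O(n√n log n)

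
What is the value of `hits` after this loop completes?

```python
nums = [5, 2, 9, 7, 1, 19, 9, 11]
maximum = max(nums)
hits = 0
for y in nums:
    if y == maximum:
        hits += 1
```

Count of max value 19 in [5, 2, 9, 7, 1, 19, 9, 11]
`hits` takes the values: 0 → 1

Answer: 1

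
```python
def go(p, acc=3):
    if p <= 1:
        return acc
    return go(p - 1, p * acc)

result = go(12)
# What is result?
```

Accumulator trace (n, acc): (12, 3) -> (11, 36) -> (10, 396) -> (9, 3960) -> (8, 35640) -> (7, 285120) -> (6, 1995840) -> (5, 11975040) -> (4, 59875200) -> (3, 239500800) -> (2, 718502400) -> (1, 1437004800) -> return 1437004800

Answer: 1437004800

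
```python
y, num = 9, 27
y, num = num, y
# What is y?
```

Trace:
`y, num = 9, 27` → y = 9; num = 27
`y, num = num, y` → y = 27; num = 9
So y = 27

Answer: 27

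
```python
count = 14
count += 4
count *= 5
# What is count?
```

Trace:
`count = 14` → count = 14
`count += 4` → count = 18
`count *= 5` → count = 90
So count = 90

Answer: 90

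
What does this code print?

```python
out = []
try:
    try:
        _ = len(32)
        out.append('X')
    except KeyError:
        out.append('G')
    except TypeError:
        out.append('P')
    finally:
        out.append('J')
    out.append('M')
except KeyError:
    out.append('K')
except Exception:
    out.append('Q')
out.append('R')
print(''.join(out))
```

Execution trace: 'P' (inner except TypeError) → 'J' (inner finally) → 'M' (try body, no exception) → 'R' (after the try/except). Output: PJMR

Answer: PJMR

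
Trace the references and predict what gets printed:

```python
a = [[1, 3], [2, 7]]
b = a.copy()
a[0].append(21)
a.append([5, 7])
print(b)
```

Key concept: shallow copy with nested lists.
Step by step:
`a = [[1, 3], [2, 7]]` → a = [[1, 3], [2, 7]]
`b = a.copy()` → b = [[1, 3], [2, 7]]
`a[0].append(21)` → a = [[1, 3, 21], [2, 7]]; b = [[1, 3, 21], [2, 7]]
`a.append([5, 7])` → a = [[1, 3, 21], [2, 7], [5, 7]]
`print(b)` → prints [[1, 3, 21], [2, 7]]

Answer: [[1, 3, 21], [2, 7]]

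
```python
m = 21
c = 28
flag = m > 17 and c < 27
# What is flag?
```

Trace:
`m = 21` → m = 21
`c = 28` → c = 28
`flag = m > 17 and c < 27` → flag = False
So flag = False

Answer: False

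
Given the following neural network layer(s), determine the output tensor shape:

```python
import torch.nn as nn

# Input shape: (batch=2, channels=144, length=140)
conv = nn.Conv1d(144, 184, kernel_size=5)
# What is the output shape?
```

Input: (2, 144, 140) -> Output: (2, 184, 136)

Answer: (2, 184, 136)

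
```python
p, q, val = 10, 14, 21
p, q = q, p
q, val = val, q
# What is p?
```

Trace:
`p, q, val = 10, 14, 21` → p = 10; q = 14; val = 21
`p, q = q, p` → p = 14; q = 10
`q, val = val, q` → q = 21; val = 10
So p = 14

Answer: 14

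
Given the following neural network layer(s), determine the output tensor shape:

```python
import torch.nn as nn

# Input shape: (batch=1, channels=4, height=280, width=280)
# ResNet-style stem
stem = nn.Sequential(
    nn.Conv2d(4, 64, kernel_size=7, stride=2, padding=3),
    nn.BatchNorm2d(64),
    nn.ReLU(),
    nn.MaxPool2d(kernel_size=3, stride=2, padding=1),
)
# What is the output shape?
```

Input: (1, 4, 280, 280) -> after Conv2d 7x7 stride=2: (1, 64, 140, 140) -> Output: (1, 64, 70, 70)

Answer: (1, 64, 70, 70)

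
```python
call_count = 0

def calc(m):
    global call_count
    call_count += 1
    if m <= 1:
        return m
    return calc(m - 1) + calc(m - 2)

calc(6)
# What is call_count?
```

Calls(m) = 1 + Calls(m-1) + Calls(m-2); Calls(0)=Calls(1)=1. For m=6 this gives 25.

Answer: 25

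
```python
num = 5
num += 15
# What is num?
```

Trace:
`num = 5` → num = 5
`num += 15` → num = 20
So num = 20

Answer: 20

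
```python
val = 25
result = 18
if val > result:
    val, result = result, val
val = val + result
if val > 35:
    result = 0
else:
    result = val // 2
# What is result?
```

Trace:
`val = 25` → val = 25
`result = 18` → result = 18
`if val > result: ...` → val > result is True → val = 18; result = 25
`val = val + result` → val = 43
`if val > 35: ...` → val > 35 is True → result = 0
So result = 0

Answer: 0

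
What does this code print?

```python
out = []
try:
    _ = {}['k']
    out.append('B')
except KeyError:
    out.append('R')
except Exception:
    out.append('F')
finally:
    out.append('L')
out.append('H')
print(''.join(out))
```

Execution trace: 'R' (except KeyError) → 'L' (finally) → 'H' (after the try/except). Output: RLH

Answer: RLH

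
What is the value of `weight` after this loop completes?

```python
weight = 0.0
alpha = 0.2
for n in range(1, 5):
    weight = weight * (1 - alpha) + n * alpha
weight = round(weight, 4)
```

Moving average with lr=0.2
`weight` takes the values: 0.0 → 0.2 → 0.56 → 1.048 → 1.6384

Answer: 1.6384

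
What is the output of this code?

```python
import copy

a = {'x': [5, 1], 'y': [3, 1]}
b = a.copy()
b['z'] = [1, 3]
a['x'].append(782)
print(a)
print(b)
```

Key concept: shallow copy of dict with mutable values.
Step by step:
`a = {'x': [5, 1], 'y': [3, 1]}` → a = {'x': [5, 1], 'y': [3, 1]}
`b = a.copy()` → b = {'x': [5, 1], 'y': [3, 1]}
`b['z'] = [1, 3]` → b = {'x': [5, 1], 'y': [3, 1], 'z': [1, 3]}
`a['x'].append(782)` → a = {'x': [5, 1, 782], 'y': [3, 1]}; b = {'x': [5, 1, 782], 'y': [3, 1], 'z': [1, 3]}
`print(a)` → prints {'x': [5, 1, 782], 'y': [3, 1]}
`print(b)` → prints {'x': [5, 1, 782], 'y': [3, 1], 'z': [1, 3]}

Answer:
{'x': [5, 1, 782], 'y': [3, 1]}
{'x': [5, 1, 782], 'y': [3, 1], 'z': [1, 3]}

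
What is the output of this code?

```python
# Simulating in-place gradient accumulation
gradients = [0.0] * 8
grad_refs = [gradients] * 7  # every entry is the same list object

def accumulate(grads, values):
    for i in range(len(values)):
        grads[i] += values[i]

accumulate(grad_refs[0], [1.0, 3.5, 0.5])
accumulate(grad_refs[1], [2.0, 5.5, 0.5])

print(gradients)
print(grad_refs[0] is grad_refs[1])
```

Key concept: gradient accumulation aliasing.
Step by step:
`gradients = [0.0] * 8` → gradients = [0.0, 0.0, 0.0, 0.0, 0.0, 0.0, 0.0, 0.0]
`grad_refs = [gradients] * 7` → grad_refs = [[0.0, 0.0, 0.0, 0.0, 0.0, 0.0, 0.0, 0.0], [0.0, 0.0, 0.0, 0.0, 0.0, 0.0, 0.0, 0.0], [0.0, 0.0, 0.0, 0.0, 0.0, 0.0, 0.0, 0.0], [0.0, 0.0, 0.0, 0.0, 0.0, 0.0, 0.0, 0.0], [0.0, 0.0, 0.0, 0.0, 0.0, 0.0, 0.0, 0.0], [0.0, 0.0, 0.0, 0.0, 0.0, 0.0, 0.0, 0.0], [0.0, 0.0, 0.0, 0.0, 0.0, 0.0, 0.0, 0.0]]
`accumulate(grad_refs[0], [1.0, 3.5, 0.5])` → gradients = [1.0, 3.5, 0.5, 0.0, 0.0, 0.0, 0.0, 0.0]; grad_refs = [[1.0, 3.5, 0.5, 0.0, 0.0, 0.0, 0.0, 0.0], [1.0, 3.5, 0.5, 0.0, 0.0, 0.0, 0.0, 0.0], [1.0, 3.5, 0.5, 0.0, 0.0, 0.0, 0.0, 0.0], [1.0, 3.5, 0.5, 0.0, 0.0, 0.0, 0.0, 0.0], [1.0, 3.5, 0.5, 0.0, 0.0, 0.0, 0.0, 0.0], [1.0, 3.5, 0.5, 0.0, 0.0, 0.0, 0.0, 0.0], [1.0, 3.5, 0.5, 0.0, 0.0, 0.0, 0.0, 0.0]]
`accumulate(grad_refs[1], [2.0, 5.5, 0.5])` → gradients = [3.0, 9.0, 1.0, 0.0, 0.0, 0.0, 0.0, 0.0]; grad_refs = [[3.0, 9.0, 1.0, 0.0, 0.0, 0.0, 0.0, 0.0], [3.0, 9.0, 1.0, 0.0, 0.0, 0.0, 0.0, 0.0], [3.0, 9.0, 1.0, 0.0, 0.0, 0.0, 0.0, 0.0], [3.0, 9.0, 1.0, 0.0, 0.0, 0.0, 0.0, 0.0], [3.0, 9.0, 1.0, 0.0, 0.0, 0.0, 0.0, 0.0], [3.0, 9.0, 1.0, 0.0, 0.0, 0.0, 0.0, 0.0], [3.0, 9.0, 1.0, 0.0, 0.0, 0.0, 0.0, 0.0]]
`print(gradients)` → prints [3.0, 9.0, 1.0, 0.0, 0.0, 0.0, 0.0, 0.0]
`print(grad_refs[0] is grad_refs[1])` → prints True

Answer:
[3.0, 9.0, 1.0, 0.0, 0.0, 0.0, 0.0, 0.0]
True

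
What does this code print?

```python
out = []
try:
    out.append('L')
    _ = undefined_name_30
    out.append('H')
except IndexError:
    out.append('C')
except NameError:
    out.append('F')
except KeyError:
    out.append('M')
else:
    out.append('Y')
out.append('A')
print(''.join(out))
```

Execution trace: 'L' (try body) → 'F' (except NameError) → 'A' (after the try/except). Output: LFA

Answer: LFA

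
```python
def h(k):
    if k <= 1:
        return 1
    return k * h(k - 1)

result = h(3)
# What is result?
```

h(3) = 3 * 2 * 1 = 6

Answer: 6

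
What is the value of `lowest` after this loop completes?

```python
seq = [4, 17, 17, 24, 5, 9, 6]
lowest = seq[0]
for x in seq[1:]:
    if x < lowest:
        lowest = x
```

Minimum of [4, 17, 17, 24, 5, 9, 6]
`lowest` takes the values: 4

Answer: 4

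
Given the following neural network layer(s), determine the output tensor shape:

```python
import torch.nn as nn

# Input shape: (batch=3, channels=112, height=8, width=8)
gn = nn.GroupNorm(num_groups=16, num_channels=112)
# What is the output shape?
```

Input: (3, 112, 8, 8) -> Output: (3, 112, 8, 8)

Answer: (3, 112, 8, 8)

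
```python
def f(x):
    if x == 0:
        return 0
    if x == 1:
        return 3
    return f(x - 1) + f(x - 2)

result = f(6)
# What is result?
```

Build up from base cases: f(0)=0, f(1)=3, f(2)=3, f(3)=6, f(4)=9, f(5)=15, f(6)=24

Answer: 24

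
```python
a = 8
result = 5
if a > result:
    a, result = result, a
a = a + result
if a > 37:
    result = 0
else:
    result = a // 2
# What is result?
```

Trace:
`a = 8` → a = 8
`result = 5` → result = 5
`if a > result: ...` → a > result is True → a = 5; result = 8
`a = a + result` → a = 13
`if a > 37: ...` → a > 37 is False, take else branch → result = 6
So result = 6

Answer: 6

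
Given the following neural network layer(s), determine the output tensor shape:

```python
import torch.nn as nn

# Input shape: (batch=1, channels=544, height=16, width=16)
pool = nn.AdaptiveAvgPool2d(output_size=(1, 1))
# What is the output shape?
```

Input: (1, 544, 16, 16) -> Output: (1, 544, 1, 1)

Answer: (1, 544, 1, 1)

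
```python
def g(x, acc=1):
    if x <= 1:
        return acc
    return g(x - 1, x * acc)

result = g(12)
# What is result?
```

Accumulator trace (n, acc): (12, 1) -> (11, 12) -> (10, 132) -> (9, 1320) -> (8, 11880) -> (7, 95040) -> (6, 665280) -> (5, 3991680) -> (4, 19958400) -> (3, 79833600) -> (2, 239500800) -> (1, 479001600) -> return 479001600

Answer: 479001600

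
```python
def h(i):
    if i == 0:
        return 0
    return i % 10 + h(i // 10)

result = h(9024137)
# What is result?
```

Sum of digits of 9024137: 7 + 3 + 1 + 4 + 2 + 0 + 9 = 26

Answer: 26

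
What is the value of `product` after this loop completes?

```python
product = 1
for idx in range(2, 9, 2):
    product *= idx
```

Product of even numbers 2 to 8
`product` takes the values: 1 → 2 → 8 → 48 → 384

Answer: 384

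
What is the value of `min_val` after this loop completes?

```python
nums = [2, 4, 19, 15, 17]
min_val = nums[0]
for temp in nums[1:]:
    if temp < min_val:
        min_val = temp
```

Minimum of [2, 4, 19, 15, 17]
`min_val` takes the values: 2

Answer: 2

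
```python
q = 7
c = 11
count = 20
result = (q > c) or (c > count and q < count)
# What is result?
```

Trace:
`q = 7` → q = 7
`c = 11` → c = 11
`count = 20` → count = 20
`result = (q > c) or (c > count and q < count)` → result = False
So result = False

Answer: False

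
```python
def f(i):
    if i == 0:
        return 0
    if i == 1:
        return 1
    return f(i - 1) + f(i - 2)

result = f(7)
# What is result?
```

Build up from base cases: f(0)=0, f(1)=1, f(2)=1, f(3)=2, f(4)=3, f(5)=5, f(6)=8, ..., f(7)=13

Answer: 13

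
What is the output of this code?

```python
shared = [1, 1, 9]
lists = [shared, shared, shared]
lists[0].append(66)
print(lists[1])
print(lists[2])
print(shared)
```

Key concept: list of same reference.
Step by step:
`shared = [1, 1, 9]` → shared = [1, 1, 9]
`lists = [shared, shared, shared]` → lists = [[1, 1, 9], [1, 1, 9], [1, 1, 9]]
`lists[0].append(66)` → shared = [1, 1, 9, 66]; lists = [[1, 1, 9, 66], [1, 1, 9, 66], [1, 1, 9, 66]]
`print(lists[1])` → prints [1, 1, 9, 66]
`print(lists[2])` → prints [1, 1, 9, 66]
`print(shared)` → prints [1, 1, 9, 66]

Answer:
[1, 1, 9, 66]
[1, 1, 9, 66]
[1, 1, 9, 66]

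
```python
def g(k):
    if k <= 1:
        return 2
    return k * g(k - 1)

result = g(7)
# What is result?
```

g(7) = 7 * 6 * 5 * 4 * 3 * 2 * 2 = 10080

Answer: 10080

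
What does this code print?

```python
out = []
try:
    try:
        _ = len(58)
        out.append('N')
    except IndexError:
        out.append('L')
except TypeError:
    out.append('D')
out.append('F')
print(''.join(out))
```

Execution trace: 'D' (outer except TypeError) → 'F' (after the try/except). Output: DF

Answer: DF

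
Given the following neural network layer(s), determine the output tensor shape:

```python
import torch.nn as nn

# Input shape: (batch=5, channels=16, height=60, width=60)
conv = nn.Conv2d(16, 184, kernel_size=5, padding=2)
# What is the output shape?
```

Input: (5, 16, 60, 60) -> Output: (5, 184, 60, 60)

Answer: (5, 184, 60, 60)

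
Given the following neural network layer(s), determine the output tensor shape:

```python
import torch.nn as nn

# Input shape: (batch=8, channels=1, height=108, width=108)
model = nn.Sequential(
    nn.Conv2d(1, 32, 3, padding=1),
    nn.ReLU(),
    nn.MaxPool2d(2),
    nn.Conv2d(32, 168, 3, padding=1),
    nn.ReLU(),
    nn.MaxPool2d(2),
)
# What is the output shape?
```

Input: (8, 1, 108, 108) -> after first Conv2d: (8, 32, 108, 108) -> after first MaxPool2d: (8, 32, 54, 54) -> after second Conv2d: (8, 168, 54, 54) -> Output: (8, 168, 27, 27)

Answer: (8, 168, 27, 27)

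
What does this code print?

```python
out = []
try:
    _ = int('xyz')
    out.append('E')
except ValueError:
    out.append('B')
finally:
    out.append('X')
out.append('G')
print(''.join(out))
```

Execution trace: 'B' (except ValueError) → 'X' (finally) → 'G' (after the try/except). Output: BXG

Answer: BXG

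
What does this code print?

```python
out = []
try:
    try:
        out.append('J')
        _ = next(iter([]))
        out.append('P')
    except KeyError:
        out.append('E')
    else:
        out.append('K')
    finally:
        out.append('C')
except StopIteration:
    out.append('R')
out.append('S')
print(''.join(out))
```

Execution trace: 'J' (try body) → 'C' (finally) → 'R' (outer except StopIteration) → 'S' (after the try/except). Output: JCRS

Answer: JCRS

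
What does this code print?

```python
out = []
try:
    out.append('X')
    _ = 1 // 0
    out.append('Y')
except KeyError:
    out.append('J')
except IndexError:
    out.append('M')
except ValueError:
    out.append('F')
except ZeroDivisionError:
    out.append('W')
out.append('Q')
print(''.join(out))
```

Execution trace: 'X' (try body) → 'W' (except ZeroDivisionError) → 'Q' (after the try/except). Output: XWQ

Answer: XWQ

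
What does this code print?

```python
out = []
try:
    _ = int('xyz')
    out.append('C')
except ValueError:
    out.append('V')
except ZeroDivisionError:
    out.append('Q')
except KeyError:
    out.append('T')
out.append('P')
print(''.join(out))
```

Execution trace: 'V' (except ValueError) → 'P' (after the try/except). Output: VP

Answer: VP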